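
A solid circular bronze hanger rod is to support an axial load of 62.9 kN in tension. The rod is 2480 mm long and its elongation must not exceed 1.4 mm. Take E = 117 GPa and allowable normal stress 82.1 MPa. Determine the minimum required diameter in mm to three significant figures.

Required area A ≥ P/σ_allow = 62900/82.1 = 766.1 mm².
For a solid circular section, d ≥ √(4A/π) = 31.23 mm.
Elongation limit: A ≥ PL/(Eδ_allow) = 62900·2480/(117000·1.4) = 952.3 mm² ⇒ d ≥ 34.82 mm.
The elongation limit governs.

34.8 mm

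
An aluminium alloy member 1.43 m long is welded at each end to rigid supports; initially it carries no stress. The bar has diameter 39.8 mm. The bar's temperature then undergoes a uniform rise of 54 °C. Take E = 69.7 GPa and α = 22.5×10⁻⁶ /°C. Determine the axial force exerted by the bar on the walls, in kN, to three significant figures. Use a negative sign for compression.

-105 kN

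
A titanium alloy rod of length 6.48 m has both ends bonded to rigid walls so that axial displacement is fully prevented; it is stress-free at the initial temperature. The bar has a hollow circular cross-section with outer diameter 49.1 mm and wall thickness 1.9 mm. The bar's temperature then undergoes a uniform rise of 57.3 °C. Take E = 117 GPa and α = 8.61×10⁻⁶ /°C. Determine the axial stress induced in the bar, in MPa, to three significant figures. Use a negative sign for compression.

-57.7 MPa

Free thermal expansion αLΔT = 8.61e-6 · 6480 · 57.3 = 3.197 mm.
The walls impose strain ε = −(3.197)/6480 = -4.9335e-04; σ = Eε = 117000 · -4.9335e-04 = -57.72 MPa.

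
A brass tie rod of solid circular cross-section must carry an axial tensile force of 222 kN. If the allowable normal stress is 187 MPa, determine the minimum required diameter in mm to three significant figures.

38.9 mm

Required area A ≥ P/σ_allow = 222000/187 = 1187 mm².
For a solid circular section, d ≥ √(4A/π) = 38.88 mm.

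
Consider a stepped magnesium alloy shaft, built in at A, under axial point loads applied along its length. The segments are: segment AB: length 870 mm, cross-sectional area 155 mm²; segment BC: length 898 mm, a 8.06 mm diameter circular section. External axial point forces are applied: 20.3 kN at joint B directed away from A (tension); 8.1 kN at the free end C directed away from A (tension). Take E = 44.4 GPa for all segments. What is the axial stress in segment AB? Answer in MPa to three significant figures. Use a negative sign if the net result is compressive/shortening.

183 MPa

Internal axial forces (sectioning from the free end, tension +): N_BC = 8.1 kN, N_AB = 28.4 kN.
σ_AB = N_AB/A_AB = 28400/155 = 183.2 MPa.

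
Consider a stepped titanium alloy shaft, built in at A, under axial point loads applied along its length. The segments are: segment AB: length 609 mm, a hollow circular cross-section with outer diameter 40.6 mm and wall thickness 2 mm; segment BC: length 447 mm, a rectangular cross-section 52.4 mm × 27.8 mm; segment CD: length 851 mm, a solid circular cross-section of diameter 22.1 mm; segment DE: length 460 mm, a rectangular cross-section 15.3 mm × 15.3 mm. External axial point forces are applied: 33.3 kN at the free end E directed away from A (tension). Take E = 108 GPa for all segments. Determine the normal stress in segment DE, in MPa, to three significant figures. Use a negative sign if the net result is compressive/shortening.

Internal axial forces (sectioning from the free end, tension +): N_DE = 33.3 kN, N_CD = 33.3 kN, N_BC = 33.3 kN, N_AB = 33.3 kN.
A_DE = 234.1 mm².
σ_DE = N_DE/A_DE = 33300/234.1 = 142.3 MPa.

142 MPa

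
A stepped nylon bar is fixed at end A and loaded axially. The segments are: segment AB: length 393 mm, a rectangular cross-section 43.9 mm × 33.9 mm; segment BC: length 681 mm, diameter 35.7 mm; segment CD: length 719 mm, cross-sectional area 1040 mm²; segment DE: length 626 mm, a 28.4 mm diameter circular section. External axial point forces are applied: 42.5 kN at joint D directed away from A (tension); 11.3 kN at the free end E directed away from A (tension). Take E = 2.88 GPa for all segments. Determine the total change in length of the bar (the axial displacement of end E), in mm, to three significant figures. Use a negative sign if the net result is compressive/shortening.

Internal axial forces (sectioning from the free end, tension +): N_DE = 11.3 kN, N_CD = 53.8 kN, N_BC = 53.8 kN, N_AB = 53.8 kN.
A_AB = 1488 mm².
A_BC = 1001 mm².
A_DE = 633.5 mm².
δ_AB = 53800·393/(1488·2880) = 4.933 mm
δ_BC = 53800·681/(1001·2880) = 12.71 mm
δ_CD = 53800·719/(1040·2880) = 12.91 mm
δ_DE = 11300·626/(633.5·2880) = 3.877 mm
δ = Σδ_i = 34.43 mm.

34.4 mm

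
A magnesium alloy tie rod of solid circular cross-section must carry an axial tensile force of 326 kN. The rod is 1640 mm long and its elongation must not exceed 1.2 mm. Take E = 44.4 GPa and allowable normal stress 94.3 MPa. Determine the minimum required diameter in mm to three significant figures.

Required area A ≥ P/σ_allow = 326000/94.3 = 3457 mm².
For a solid circular section, d ≥ √(4A/π) = 66.34 mm.
Elongation limit: A ≥ PL/(Eδ_allow) = 326000·1640/(44400·1.2) = 10030 mm² ⇒ d ≥ 113 mm.
The elongation limit governs.

113 mm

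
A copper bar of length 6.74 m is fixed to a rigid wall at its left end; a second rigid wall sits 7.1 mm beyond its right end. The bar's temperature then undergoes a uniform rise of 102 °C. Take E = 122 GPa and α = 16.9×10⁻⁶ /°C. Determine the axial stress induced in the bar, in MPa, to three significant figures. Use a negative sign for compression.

-81.8 MPa

Free thermal expansion αLΔT = 16.9e-6 · 6740 · 102 = 11.62 mm.
The walls engage after the gap closes; constrained expansion = 11.62 − 7.1 = 4.518 mm.
The walls impose strain ε = −(4.518)/6740 = -6.7039e-04; σ = Eε = 122000 · -6.7039e-04 = -81.79 MPa.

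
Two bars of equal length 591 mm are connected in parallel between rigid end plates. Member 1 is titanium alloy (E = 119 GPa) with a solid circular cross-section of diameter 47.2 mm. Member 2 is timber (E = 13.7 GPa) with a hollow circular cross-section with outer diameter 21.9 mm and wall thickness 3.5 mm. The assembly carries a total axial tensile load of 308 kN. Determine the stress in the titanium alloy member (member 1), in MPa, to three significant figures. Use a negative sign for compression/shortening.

A_1 = 1750 mm².
A_2 = 202.3 mm².
Equal strain + equilibrium ⇒ each member carries load in proportion to AE: A₁E₁ = 208200000 N, A₂E₂ = 2772000 N, ΣAE = 211000000 N.
σ₁ = P·E₁/ΣAE = 308000·119000/211000000 = 173.7 MPa.

174 MPa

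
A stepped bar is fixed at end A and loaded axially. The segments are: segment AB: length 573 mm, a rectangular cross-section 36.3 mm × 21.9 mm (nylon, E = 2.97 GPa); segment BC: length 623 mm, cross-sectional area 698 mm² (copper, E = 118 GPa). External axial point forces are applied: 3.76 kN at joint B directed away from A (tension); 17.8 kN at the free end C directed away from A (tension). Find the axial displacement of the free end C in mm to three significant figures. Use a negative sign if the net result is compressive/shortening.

Internal axial forces (sectioning from the free end, tension +): N_BC = 17.8 kN, N_AB = 21.56 kN.
A_AB = 795 mm².
δ_AB = 21560·573/(795·2970) = 5.232 mm
δ_BC = 17800·623/(698·118000) = 0.1346 mm
δ = Σδ_i = 5.367 mm.

5.37 mm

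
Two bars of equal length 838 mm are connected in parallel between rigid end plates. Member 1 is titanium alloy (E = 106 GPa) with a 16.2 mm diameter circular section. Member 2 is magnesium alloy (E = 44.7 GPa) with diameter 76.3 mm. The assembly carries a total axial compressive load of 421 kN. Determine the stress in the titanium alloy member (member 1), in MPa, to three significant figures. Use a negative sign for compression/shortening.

A_1 = 206.1 mm².
A_2 = 4572 mm².
Equal strain + equilibrium ⇒ each member carries load in proportion to AE: A₁E₁ = 21850000 N, A₂E₂ = 204400000 N, ΣAE = 226200000 N.
σ₁ = P·E₁/ΣAE = -421000·106000/226200000 = -197.3 MPa.

-197 MPa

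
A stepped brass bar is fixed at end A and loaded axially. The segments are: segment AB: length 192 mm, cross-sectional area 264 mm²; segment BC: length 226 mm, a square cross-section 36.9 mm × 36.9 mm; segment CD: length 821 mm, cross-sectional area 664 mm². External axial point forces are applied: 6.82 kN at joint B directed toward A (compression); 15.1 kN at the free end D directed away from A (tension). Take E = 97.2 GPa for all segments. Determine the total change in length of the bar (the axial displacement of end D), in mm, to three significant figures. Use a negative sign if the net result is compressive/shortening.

Internal axial forces (sectioning from the free end, tension +): N_CD = 15.1 kN, N_BC = 15.1 kN, N_AB = 8.28 kN.
A_BC = 1362 mm².
δ_AB = 8280·192/(264·97200) = 0.06195 mm
δ_BC = 15100·226/(1362·97200) = 0.02578 mm
δ_CD = 15100·821/(664·97200) = 0.1921 mm
δ = Σδ_i = 0.2798 mm.

0.280 mm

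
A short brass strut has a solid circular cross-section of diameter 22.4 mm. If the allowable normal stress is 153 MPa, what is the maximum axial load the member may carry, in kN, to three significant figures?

A = 394.1 mm².
P_max = σ_allow · A = 153 · 394.1 = 60290 N = 60.29 kN.

60.3 kN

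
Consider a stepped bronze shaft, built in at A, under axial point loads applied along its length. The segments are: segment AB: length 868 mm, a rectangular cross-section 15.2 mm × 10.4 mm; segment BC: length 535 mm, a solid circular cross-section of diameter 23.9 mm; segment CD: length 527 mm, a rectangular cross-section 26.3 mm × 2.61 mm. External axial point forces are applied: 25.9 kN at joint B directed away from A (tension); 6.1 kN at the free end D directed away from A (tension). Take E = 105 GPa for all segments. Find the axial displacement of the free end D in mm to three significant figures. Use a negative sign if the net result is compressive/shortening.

2.19 mm

Internal axial forces (sectioning from the free end, tension +): N_CD = 6.1 kN, N_BC = 6.1 kN, N_AB = 32 kN.
A_AB = 158.1 mm².
A_BC = 448.6 mm².
A_CD = 68.64 mm².
δ_AB = 32000·868/(158.1·105000) = 1.673 mm
δ_BC = 6100·535/(448.6·105000) = 0.06928 mm
δ_CD = 6100·527/(68.64·105000) = 0.446 mm
δ = Σδ_i = 2.189 mm.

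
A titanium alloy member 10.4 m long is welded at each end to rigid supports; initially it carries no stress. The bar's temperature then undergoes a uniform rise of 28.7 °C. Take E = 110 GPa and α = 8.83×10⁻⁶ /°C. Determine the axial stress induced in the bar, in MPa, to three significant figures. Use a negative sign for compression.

Free thermal expansion αLΔT = 8.83e-6 · 10400 · 28.7 = 2.636 mm.
The walls impose strain ε = −(2.636)/10400 = -2.5342e-04; σ = Eε = 110000 · -2.5342e-04 = -27.88 MPa.

-27.9 MPa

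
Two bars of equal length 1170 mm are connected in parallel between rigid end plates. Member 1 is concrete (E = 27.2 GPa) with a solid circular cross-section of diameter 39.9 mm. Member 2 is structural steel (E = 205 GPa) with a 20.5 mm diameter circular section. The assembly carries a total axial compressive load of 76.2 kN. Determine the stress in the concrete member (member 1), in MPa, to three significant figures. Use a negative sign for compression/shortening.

-20.4 MPa

A_1 = 1250 mm².
A_2 = 330.1 mm².
Equal strain + equilibrium ⇒ each member carries load in proportion to AE: A₁E₁ = 34010000 N, A₂E₂ = 67660000 N, ΣAE = 101700000 N.
σ₁ = P·E₁/ΣAE = -76200·27200/101700000 = -20.39 MPa.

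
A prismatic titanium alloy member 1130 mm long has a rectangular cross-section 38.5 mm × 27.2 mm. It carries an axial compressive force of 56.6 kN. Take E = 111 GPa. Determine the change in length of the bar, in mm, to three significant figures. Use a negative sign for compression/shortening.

-0.550 mm

A = 1047 mm².
δ_mech = NL/(AE) = -56600·1130/(1047·111000) = -0.5502 mm.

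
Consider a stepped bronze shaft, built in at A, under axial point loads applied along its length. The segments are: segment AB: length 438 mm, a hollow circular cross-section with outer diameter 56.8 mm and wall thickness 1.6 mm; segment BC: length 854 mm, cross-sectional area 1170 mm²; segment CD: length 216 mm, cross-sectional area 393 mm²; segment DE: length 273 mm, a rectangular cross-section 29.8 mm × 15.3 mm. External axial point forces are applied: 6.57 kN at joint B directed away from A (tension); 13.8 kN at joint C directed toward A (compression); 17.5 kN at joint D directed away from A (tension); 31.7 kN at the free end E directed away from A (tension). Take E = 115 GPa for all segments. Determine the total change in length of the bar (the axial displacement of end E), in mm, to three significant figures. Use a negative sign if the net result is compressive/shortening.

Internal axial forces (sectioning from the free end, tension +): N_DE = 31.7 kN, N_CD = 49.2 kN, N_BC = 35.4 kN, N_AB = 41.97 kN.
A_AB = 277.5 mm².
A_DE = 455.9 mm².
δ_AB = 41970·438/(277.5·115000) = 0.5761 mm
δ_BC = 35400·854/(1170·115000) = 0.2247 mm
δ_CD = 49200·216/(393·115000) = 0.2351 mm
δ_DE = 31700·273/(455.9·115000) = 0.1651 mm
δ = Σδ_i = 1.201 mm.

1.20 mm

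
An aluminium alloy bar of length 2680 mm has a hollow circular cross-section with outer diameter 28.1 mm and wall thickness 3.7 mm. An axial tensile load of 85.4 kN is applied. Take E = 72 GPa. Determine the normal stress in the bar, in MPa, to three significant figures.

301 MPa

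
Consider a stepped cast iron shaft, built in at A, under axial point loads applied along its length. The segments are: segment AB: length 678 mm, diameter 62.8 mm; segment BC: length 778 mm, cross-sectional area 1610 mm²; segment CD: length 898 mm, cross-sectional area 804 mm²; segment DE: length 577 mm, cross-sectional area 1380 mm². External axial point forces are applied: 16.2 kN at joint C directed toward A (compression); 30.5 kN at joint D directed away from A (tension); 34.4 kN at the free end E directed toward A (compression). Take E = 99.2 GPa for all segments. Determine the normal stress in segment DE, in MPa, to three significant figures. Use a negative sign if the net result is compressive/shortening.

-24.9 MPa

Internal axial forces (sectioning from the free end, tension +): N_DE = -34.4 kN, N_CD = -3.9 kN, N_BC = -20.1 kN, N_AB = -20.1 kN.
σ_DE = N_DE/A_DE = -34400/1380 = -24.93 MPa.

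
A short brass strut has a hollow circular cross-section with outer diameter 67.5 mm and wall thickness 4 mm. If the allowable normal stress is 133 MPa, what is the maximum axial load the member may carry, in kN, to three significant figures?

A = 798 mm².
P_max = σ_allow · A = 133 · 798 = 106100 N = 106.1 kN.

106 kN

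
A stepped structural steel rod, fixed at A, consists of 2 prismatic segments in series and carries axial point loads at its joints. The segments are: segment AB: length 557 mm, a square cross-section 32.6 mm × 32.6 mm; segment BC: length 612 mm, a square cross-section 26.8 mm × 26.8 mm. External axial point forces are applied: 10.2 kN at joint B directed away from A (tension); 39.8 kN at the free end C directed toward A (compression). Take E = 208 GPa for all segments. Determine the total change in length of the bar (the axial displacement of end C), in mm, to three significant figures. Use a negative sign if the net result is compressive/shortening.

-0.238 mm

Internal axial forces (sectioning from the free end, tension +): N_BC = -39.8 kN, N_AB = -29.6 kN.
A_AB = 1063 mm².
A_BC = 718.2 mm².
δ_AB = -29600·557/(1063·208000) = -0.07458 mm
δ_BC = -39800·612/(718.2·208000) = -0.163 mm
δ = Σδ_i = -0.2376 mm.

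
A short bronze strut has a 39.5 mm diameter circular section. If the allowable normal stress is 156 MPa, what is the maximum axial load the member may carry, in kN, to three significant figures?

191 kN

A = 1225 mm².
P_max = σ_allow · A = 156 · 1225 = 191200 N = 191.2 kN.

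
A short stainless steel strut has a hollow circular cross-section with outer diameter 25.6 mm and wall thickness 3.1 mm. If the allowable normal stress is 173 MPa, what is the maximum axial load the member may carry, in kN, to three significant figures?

37.9 kN

A = 219.1 mm².
P_max = σ_allow · A = 173 · 219.1 = 37910 N = 37.91 kN.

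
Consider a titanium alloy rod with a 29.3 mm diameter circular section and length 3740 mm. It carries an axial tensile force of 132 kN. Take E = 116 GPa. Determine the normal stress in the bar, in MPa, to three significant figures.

A = 674.3 mm².
σ = N/A = 132000/674.3 = 195.8 MPa.

196 MPa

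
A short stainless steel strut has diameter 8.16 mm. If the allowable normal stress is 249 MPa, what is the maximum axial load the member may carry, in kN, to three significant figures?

A = 52.3 mm².
P_max = σ_allow · A = 249 · 52.3 = 13020 N = 13.02 kN.

13.0 kN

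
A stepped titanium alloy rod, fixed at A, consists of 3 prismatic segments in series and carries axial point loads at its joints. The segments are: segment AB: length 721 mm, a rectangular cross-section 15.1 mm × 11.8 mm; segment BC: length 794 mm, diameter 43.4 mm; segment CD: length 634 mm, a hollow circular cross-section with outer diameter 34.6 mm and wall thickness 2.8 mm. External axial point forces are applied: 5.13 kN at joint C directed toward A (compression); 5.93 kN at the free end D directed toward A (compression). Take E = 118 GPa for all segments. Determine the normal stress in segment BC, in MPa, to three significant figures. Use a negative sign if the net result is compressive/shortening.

Internal axial forces (sectioning from the free end, tension +): N_CD = -5.93 kN, N_BC = -11.06 kN, N_AB = -11.06 kN.
A_BC = 1479 mm².
σ_BC = N_BC/A_BC = -11060/1479 = -7.476 MPa.

-7.48 MPa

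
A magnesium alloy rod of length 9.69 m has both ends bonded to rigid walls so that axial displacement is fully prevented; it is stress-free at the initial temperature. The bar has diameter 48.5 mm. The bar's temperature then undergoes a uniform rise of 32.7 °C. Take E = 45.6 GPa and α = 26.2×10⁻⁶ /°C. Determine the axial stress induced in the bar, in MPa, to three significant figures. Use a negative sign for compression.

Free thermal expansion αLΔT = 26.2e-6 · 9690 · 32.7 = 8.302 mm.
The walls impose strain ε = −(8.302)/9690 = -8.5674e-04; σ = Eε = 45600 · -8.5674e-04 = -39.07 MPa.

-39.1 MPa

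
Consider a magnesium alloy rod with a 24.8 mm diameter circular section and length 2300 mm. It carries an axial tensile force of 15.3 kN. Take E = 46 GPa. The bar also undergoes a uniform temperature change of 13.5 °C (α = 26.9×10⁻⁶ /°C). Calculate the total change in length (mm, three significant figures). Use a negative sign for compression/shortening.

A = 483.1 mm².
δ_mech = NL/(AE) = 15300·2300/(483.1·46000) = 1.584 mm.
δ_thermal = αLΔT = 26.9e-6·2300·13.5 = 0.8352 mm.
δ = δ_mech + δ_thermal = 2.419 mm.

2.42 mm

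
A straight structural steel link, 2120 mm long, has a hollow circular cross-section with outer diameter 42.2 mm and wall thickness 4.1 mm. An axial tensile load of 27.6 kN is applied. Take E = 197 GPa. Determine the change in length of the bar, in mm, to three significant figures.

0.605 mm

A = 490.7 mm².
δ_mech = NL/(AE) = 27600·2120/(490.7·197000) = 0.6052 mm.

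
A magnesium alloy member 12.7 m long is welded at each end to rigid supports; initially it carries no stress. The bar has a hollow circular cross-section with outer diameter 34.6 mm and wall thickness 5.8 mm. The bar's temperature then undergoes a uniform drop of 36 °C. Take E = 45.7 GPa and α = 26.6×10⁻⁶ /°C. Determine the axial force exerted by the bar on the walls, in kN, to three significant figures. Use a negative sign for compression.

23.0 kN

Free thermal expansion αLΔT = 26.6e-6 · 12700 · -36 = -12.16 mm.
The walls impose strain ε = −(-12.16)/12700 = 9.5760e-04; σ = Eε = 45700 · 9.5760e-04 = 43.76 MPa.
Wall reaction R = σ·A = 43.76·524.8 = 22970 N = 22.97 kN.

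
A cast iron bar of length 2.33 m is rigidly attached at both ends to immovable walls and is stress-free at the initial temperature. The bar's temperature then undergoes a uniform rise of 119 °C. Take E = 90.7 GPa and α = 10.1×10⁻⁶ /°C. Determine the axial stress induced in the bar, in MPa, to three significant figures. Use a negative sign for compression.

-109 MPa

Free thermal expansion αLΔT = 10.1e-6 · 2330 · 119 = 2.8 mm.
The walls impose strain ε = −(2.8)/2330 = -1.2019e-03; σ = Eε = 90700 · -1.2019e-03 = -109 MPa.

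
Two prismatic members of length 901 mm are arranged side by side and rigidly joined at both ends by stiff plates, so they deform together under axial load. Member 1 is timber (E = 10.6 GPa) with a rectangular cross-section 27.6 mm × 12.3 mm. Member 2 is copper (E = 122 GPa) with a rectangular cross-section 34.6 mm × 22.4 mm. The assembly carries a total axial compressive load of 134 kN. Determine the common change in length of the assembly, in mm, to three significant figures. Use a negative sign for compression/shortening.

-1.23 mm

A_1 = 339.5 mm².
A_2 = 775 mm².
Equal strain + equilibrium ⇒ each member carries load in proportion to AE: A₁E₁ = 3598000 N, A₂E₂ = 94550000 N, ΣAE = 98150000 N.
δ = PL/ΣAE = -134000·901/98150000 = -1.23 mm.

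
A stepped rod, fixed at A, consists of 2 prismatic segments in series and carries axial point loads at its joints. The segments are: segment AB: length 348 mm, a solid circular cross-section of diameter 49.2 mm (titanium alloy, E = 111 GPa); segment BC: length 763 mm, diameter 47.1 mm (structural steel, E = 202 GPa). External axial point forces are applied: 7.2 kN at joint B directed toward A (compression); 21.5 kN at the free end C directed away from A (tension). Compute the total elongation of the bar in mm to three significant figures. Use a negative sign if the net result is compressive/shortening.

Internal axial forces (sectioning from the free end, tension +): N_BC = 21.5 kN, N_AB = 14.3 kN.
A_AB = 1901 mm².
A_BC = 1742 mm².
δ_AB = 14300·348/(1901·111000) = 0.02358 mm
δ_BC = 21500·763/(1742·202000) = 0.04661 mm
δ = Σδ_i = 0.07019 mm.

0.0702 mm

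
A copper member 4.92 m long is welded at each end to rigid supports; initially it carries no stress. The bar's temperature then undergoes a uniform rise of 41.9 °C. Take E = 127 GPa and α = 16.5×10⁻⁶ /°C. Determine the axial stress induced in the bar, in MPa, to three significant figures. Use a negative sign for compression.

Free thermal expansion αLΔT = 16.5e-6 · 4920 · 41.9 = 3.401 mm.
The walls impose strain ε = −(3.401)/4920 = -6.9135e-04; σ = Eε = 127000 · -6.9135e-04 = -87.8 MPa.

-87.8 MPa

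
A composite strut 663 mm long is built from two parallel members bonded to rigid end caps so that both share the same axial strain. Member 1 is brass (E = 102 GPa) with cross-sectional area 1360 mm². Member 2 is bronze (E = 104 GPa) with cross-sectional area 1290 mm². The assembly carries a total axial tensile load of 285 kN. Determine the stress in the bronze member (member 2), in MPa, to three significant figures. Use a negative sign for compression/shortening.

Equal strain + equilibrium ⇒ each member carries load in proportion to AE: A₁E₁ = 138700000 N, A₂E₂ = 134200000 N, ΣAE = 272900000 N.
σ₂ = P·E₂/ΣAE = 285000·104000/272900000 = 108.6 MPa.

109 MPa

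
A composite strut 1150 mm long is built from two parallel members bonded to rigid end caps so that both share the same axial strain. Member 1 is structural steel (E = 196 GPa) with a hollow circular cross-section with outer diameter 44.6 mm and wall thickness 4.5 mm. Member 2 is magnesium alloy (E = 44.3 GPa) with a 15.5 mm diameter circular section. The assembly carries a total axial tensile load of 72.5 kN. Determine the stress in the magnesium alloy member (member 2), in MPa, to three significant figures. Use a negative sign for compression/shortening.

26.9 MPa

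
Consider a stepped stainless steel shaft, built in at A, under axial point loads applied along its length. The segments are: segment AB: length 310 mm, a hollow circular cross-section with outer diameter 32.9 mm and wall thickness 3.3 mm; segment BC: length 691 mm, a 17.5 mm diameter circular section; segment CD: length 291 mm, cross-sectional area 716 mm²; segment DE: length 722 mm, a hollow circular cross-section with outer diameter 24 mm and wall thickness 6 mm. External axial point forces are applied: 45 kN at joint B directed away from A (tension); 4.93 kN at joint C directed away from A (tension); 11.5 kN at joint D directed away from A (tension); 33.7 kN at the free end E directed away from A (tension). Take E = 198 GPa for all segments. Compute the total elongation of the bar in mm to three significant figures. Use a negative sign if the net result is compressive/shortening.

Internal axial forces (sectioning from the free end, tension +): N_DE = 33.7 kN, N_CD = 45.2 kN, N_BC = 50.13 kN, N_AB = 95.13 kN.
A_AB = 306.9 mm².
A_BC = 240.5 mm².
A_DE = 339.3 mm².
δ_AB = 95130·310/(306.9·198000) = 0.4854 mm
δ_BC = 50130·691/(240.5·198000) = 0.7274 mm
δ_CD = 45200·291/(716·198000) = 0.09278 mm
δ_DE = 33700·722/(339.3·198000) = 0.3622 mm
δ = Σδ_i = 1.668 mm.

1.67 mm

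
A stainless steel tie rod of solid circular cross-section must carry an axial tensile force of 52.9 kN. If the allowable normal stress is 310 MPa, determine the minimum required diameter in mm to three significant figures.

14.7 mm

Required area A ≥ P/σ_allow = 52900/310 = 170.6 mm².
For a solid circular section, d ≥ √(4A/π) = 14.74 mm.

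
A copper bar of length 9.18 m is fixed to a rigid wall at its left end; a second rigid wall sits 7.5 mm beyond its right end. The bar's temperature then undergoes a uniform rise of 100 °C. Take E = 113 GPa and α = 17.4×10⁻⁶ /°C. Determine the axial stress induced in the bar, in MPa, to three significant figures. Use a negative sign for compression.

Free thermal expansion αLΔT = 17.4e-6 · 9180 · 100 = 15.97 mm.
The walls engage after the gap closes; constrained expansion = 15.97 − 7.5 = 8.473 mm.
The walls impose strain ε = −(8.473)/9180 = -9.2301e-04; σ = Eε = 113000 · -9.2301e-04 = -104.3 MPa.

-104 MPa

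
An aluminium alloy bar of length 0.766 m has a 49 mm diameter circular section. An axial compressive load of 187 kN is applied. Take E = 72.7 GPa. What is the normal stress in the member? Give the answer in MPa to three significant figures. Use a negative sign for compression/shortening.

-99.2 MPa

A = 1886 mm².
σ = N/A = -187000/1886 = -99.17 MPa.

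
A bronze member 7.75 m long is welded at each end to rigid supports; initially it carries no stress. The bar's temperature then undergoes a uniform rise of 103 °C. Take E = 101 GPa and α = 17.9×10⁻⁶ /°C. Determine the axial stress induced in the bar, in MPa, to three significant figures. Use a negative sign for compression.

-186 MPa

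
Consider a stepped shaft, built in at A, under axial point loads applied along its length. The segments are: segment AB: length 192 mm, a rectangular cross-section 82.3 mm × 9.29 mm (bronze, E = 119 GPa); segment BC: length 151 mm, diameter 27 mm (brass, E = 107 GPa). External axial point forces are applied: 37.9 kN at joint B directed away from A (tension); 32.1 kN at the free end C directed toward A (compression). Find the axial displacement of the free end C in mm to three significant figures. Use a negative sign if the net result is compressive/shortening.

-0.0669 mm

Internal axial forces (sectioning from the free end, tension +): N_BC = -32.1 kN, N_AB = 5.8 kN.
A_AB = 764.6 mm².
A_BC = 572.6 mm².
δ_AB = 5800·192/(764.6·119000) = 0.01224 mm
δ_BC = -32100·151/(572.6·107000) = -0.07912 mm
δ = Σδ_i = -0.06688 mm.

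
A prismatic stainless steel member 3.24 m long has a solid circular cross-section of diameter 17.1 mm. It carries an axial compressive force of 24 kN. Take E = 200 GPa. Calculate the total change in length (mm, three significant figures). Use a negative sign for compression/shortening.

-1.69 mm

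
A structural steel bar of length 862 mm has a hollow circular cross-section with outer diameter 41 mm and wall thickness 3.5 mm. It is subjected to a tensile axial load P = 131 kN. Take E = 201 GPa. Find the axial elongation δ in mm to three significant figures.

A = 412.3 mm².
δ_mech = NL/(AE) = 131000·862/(412.3·201000) = 1.362 mm.

1.36 mm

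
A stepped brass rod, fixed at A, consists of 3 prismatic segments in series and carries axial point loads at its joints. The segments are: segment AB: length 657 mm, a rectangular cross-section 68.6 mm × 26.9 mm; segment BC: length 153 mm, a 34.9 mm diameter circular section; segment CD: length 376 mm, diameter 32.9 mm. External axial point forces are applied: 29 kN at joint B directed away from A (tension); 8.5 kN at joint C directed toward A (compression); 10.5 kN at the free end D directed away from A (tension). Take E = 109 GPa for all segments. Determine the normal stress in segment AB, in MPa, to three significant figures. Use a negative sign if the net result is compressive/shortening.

Internal axial forces (sectioning from the free end, tension +): N_CD = 10.5 kN, N_BC = 2 kN, N_AB = 31 kN.
A_AB = 1845 mm².
σ_AB = N_AB/A_AB = 31000/1845 = 16.8 MPa.

16.8 MPa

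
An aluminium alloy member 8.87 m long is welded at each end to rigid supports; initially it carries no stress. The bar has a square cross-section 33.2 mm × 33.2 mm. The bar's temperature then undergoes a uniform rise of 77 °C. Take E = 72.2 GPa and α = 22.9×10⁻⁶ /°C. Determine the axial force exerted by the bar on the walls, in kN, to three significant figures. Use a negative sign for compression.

-140 kN

Free thermal expansion αLΔT = 22.9e-6 · 8870 · 77 = 15.64 mm.
The walls impose strain ε = −(15.64)/8870 = -1.7633e-03; σ = Eε = 72200 · -1.7633e-03 = -127.3 MPa.
Wall reaction R = σ·A = -127.3·1102 = -140300 N = -140.3 kN.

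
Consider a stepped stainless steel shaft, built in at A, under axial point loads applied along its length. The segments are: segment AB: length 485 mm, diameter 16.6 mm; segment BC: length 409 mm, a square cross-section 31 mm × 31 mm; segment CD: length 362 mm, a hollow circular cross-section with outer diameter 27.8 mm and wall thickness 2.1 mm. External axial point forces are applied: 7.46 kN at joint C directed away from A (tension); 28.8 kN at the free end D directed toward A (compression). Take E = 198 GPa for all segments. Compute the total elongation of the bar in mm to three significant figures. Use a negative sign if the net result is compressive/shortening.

Internal axial forces (sectioning from the free end, tension +): N_CD = -28.8 kN, N_BC = -21.34 kN, N_AB = -21.34 kN.
A_AB = 216.4 mm².
A_BC = 961 mm².
A_CD = 169.6 mm².
δ_AB = -21340·485/(216.4·198000) = -0.2415 mm
δ_BC = -21340·409/(961·198000) = -0.04587 mm
δ_CD = -28800·362/(169.6·198000) = -0.3106 mm
δ = Σδ_i = -0.5979 mm.

-0.598 mm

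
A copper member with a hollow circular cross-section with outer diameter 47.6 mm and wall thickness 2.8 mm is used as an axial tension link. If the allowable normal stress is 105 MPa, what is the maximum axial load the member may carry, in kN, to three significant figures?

A = 394.1 mm².
P_max = σ_allow · A = 105 · 394.1 = 41380 N = 41.38 kN.

41.4 kN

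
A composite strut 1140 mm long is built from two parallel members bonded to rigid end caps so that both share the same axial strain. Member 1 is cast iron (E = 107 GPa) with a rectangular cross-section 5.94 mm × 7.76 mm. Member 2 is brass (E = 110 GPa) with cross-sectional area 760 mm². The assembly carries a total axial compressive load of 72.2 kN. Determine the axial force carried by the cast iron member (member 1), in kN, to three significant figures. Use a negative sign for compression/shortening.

-4.02 kN

A_1 = 46.09 mm².
Equal strain + equilibrium ⇒ each member carries load in proportion to AE: A₁E₁ = 4932000 N, A₂E₂ = 83600000 N, ΣAE = 88530000 N.
F₁ = P·A₁E₁/ΣAE = -72200·4932000/88530000 = -4022 N.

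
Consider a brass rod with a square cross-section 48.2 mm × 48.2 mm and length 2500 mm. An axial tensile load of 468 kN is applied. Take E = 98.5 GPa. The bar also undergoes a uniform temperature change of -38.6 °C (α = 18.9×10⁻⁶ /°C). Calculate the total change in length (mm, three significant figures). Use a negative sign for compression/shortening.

3.29 mm

A = 2323 mm².
δ_mech = NL/(AE) = 468000·2500/(2323·98500) = 5.113 mm.
δ_thermal = αLΔT = 18.9e-6·2500·-38.6 = -1.824 mm.
δ = δ_mech + δ_thermal = 3.289 mm.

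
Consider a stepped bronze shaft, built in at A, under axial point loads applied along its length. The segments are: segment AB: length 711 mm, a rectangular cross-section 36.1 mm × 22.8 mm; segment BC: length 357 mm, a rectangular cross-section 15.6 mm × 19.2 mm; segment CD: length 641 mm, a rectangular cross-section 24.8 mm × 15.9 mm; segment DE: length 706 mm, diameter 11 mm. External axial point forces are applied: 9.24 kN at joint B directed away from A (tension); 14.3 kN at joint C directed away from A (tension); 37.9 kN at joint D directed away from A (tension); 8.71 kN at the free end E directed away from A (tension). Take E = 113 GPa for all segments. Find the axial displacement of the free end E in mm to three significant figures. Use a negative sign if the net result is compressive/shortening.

Internal axial forces (sectioning from the free end, tension +): N_DE = 8.71 kN, N_CD = 46.61 kN, N_BC = 60.91 kN, N_AB = 70.15 kN.
A_AB = 823.1 mm².
A_BC = 299.5 mm².
A_CD = 394.3 mm².
A_DE = 95.03 mm².
δ_AB = 70150·711/(823.1·113000) = 0.5363 mm
δ_BC = 60910·357/(299.5·113000) = 0.6425 mm
δ_CD = 46610·641/(394.3·113000) = 0.6705 mm
δ_DE = 8710·706/(95.03·113000) = 0.5726 mm
δ = Σδ_i = 2.422 mm.

2.42 mm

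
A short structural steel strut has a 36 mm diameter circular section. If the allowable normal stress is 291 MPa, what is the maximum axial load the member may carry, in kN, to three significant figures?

A = 1018 mm².
P_max = σ_allow · A = 291 · 1018 = 296200 N = 296.2 kN.

296 kN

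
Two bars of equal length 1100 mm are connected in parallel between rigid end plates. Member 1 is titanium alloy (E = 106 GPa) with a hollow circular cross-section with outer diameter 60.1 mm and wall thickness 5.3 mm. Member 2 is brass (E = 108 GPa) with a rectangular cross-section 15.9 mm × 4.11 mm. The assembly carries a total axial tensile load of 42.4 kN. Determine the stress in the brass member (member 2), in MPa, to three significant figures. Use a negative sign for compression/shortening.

A_1 = 912.4 mm².
A_2 = 65.35 mm².
Equal strain + equilibrium ⇒ each member carries load in proportion to AE: A₁E₁ = 96720000 N, A₂E₂ = 7058000 N, ΣAE = 103800000 N.
σ₂ = P·E₂/ΣAE = 42400·108000/103800000 = 44.13 MPa.

44.1 MPa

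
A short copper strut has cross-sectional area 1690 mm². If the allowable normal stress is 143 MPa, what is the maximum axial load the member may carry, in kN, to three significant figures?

242 kN

P_max = σ_allow · A = 143 · 1690 = 241700 N = 241.7 kN.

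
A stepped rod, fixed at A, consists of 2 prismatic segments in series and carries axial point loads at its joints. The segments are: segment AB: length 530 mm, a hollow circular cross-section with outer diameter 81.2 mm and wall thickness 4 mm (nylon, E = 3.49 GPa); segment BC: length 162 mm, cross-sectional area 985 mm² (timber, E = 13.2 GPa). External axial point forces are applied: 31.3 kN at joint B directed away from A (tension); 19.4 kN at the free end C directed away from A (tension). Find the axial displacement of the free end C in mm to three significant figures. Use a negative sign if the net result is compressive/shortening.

8.18 mm

Internal axial forces (sectioning from the free end, tension +): N_BC = 19.4 kN, N_AB = 50.7 kN.
A_AB = 970.1 mm².
δ_AB = 50700·530/(970.1·3490) = 7.937 mm
δ_BC = 19400·162/(985·13200) = 0.2417 mm
δ = Σδ_i = 8.178 mm.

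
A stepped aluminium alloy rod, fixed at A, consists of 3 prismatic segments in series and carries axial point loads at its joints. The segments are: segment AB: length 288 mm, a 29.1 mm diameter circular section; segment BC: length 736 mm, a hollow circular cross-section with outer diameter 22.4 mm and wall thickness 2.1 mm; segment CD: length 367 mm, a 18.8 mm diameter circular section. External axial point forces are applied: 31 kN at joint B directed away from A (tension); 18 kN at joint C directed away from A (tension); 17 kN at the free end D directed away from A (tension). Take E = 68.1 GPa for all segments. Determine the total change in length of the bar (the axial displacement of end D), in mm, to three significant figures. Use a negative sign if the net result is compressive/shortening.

Internal axial forces (sectioning from the free end, tension +): N_CD = 17 kN, N_BC = 35 kN, N_AB = 66 kN.
A_AB = 665.1 mm².
A_BC = 133.9 mm².
A_CD = 277.6 mm².
δ_AB = 66000·288/(665.1·68100) = 0.4197 mm
δ_BC = 35000·736/(133.9·68100) = 2.824 mm
δ_CD = 17000·367/(277.6·68100) = 0.33 mm
δ = Σδ_i = 3.574 mm.

3.57 mm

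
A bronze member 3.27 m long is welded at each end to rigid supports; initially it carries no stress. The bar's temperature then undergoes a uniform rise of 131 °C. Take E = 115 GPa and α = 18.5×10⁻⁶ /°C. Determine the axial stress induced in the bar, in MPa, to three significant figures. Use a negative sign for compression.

-279 MPa

Free thermal expansion αLΔT = 18.5e-6 · 3270 · 131 = 7.925 mm.
The walls impose strain ε = −(7.925)/3270 = -2.4235e-03; σ = Eε = 115000 · -2.4235e-03 = -278.7 MPa.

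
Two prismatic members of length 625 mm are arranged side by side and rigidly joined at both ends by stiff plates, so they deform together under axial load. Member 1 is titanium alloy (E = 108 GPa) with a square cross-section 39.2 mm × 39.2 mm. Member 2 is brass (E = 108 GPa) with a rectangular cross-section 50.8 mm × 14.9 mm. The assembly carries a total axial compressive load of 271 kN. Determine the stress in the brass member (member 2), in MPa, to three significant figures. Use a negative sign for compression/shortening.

-118 MPa

A_1 = 1537 mm².
A_2 = 756.9 mm².
Equal strain + equilibrium ⇒ each member carries load in proportion to AE: A₁E₁ = 166000000 N, A₂E₂ = 81750000 N, ΣAE = 247700000 N.
σ₂ = P·E₂/ΣAE = -271000·108000/247700000 = -118.2 MPa.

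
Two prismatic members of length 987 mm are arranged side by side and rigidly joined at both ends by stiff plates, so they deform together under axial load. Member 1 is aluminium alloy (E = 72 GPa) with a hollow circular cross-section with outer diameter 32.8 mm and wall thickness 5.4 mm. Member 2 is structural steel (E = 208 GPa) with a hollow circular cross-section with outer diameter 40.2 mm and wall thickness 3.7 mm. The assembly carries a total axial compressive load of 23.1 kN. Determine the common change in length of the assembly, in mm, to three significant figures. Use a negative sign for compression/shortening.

A_1 = 464.8 mm².
A_2 = 424.3 mm².
Equal strain + equilibrium ⇒ each member carries load in proportion to AE: A₁E₁ = 33470000 N, A₂E₂ = 88250000 N, ΣAE = 121700000 N.
δ = PL/ΣAE = -23100·987/121700000 = -0.1873 mm.

-0.187 mm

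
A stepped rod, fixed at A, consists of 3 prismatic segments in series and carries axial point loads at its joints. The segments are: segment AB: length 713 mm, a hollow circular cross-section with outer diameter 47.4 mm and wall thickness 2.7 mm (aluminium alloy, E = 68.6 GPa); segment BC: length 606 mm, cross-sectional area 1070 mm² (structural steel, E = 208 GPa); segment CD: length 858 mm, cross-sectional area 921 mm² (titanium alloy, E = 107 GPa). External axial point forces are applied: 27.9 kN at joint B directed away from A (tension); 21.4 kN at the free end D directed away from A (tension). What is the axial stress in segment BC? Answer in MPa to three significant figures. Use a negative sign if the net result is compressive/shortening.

Internal axial forces (sectioning from the free end, tension +): N_CD = 21.4 kN, N_BC = 21.4 kN, N_AB = 49.3 kN.
σ_BC = N_BC/A_BC = 21400/1070 = 20 MPa.

20.0 MPa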